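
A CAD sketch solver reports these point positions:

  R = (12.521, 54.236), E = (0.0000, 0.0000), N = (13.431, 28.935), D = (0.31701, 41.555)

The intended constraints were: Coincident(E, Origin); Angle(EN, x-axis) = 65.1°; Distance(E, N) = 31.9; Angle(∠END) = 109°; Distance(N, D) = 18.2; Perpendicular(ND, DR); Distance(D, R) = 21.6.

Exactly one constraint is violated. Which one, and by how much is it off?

Distance(D, R) = 21.6 — off by 4.00.

E = (0.00, 0.00) ✓; EN at 65.10° ✓; |EN| = 31.90 ✓; ∠END = 109.0° ✓; |ND| = 18.20 ✓; ∠(ND, DR) = 90.00° ✓; |DR| = 17.60 ✗.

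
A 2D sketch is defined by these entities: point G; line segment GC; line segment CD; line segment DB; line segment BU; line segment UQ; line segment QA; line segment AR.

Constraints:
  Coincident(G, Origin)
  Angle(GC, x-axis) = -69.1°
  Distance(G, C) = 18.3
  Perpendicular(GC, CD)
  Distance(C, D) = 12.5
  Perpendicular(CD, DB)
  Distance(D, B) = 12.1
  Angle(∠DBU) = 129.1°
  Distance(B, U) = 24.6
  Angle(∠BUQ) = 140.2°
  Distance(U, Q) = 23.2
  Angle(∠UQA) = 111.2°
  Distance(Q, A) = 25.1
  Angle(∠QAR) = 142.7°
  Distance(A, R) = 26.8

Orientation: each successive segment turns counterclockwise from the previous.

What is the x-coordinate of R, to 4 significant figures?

-14.49

G is at the origin; GC runs at -69.1° with length 18.3, so C = (6.528, -17.10). GC ⟂ CD, so CD runs at 20.90°; with |CD| = 12.5, D = (18.21, -12.64). The perpendicularity gives DB at right angles to CD, so DB runs at 110.9°; with |DB| = 12.1, B = (13.89, -1.333). ∠DBU = 129.1° gives BU at 161.8° from the x-axis; with |BU| = 24.6, U = (-9.480, 6.351). ∠BUQ = 140.2° gives UQ at -158.4° from the x-axis; with |UQ| = 23.2, Q = (-31.05, -2.190). ∠UQA = 111.2° gives QA at -89.60° from the x-axis; with |QA| = 25.1, A = (-30.88, -27.29). ∠QAR = 142.7° gives AR at -52.30° from the x-axis; with |AR| = 26.8, R = (-14.49, -48.49). So R.x = -14.49.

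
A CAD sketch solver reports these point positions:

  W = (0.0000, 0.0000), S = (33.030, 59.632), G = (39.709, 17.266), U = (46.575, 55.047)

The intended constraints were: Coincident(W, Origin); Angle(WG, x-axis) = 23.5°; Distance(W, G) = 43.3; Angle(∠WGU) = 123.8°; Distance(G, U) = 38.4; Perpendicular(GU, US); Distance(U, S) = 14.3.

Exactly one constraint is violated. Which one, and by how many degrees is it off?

Perpendicular(GU, US) — off by 8.40°.

W = (0.00, 0.00) ✓; WG at 23.50° ✓; |WG| = 43.30 ✓; ∠WGU = 123.8° ✓; |GU| = 38.40 ✓; ∠(GU, US) = 81.60° ✗; |US| = 14.30 ✓.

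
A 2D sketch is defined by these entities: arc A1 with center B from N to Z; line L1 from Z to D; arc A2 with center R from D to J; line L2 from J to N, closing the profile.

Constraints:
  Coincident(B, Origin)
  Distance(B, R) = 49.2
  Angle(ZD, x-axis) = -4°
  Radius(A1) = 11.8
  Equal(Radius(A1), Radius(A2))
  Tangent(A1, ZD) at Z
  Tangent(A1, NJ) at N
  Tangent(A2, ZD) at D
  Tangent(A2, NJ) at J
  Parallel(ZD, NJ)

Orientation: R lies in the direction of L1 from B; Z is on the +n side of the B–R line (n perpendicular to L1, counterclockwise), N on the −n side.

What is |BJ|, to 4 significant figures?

50.60

The slot axis is L1's direction at -4.0°, so u = (cos -4.0°, sin -4.0°) = (0.9976, -0.06976) and n = (−sin -4.0°, cos -4.0°) = (0.06976, 0.9976). B is at the origin and R lies 49.2 along u from B, so R = 49.2·u = (49.08, -3.432). Tangency of A1 to both parallel lines with radius 11.8 puts Z and N at B ± 11.8·n: Z = (0.8231, 11.77), N = (-0.8231, -11.77). Equal radii place D and J the same way about R: D = R + 11.8·n = (49.90, 8.339), J = R − 11.8·n = (48.26, -15.20). Then |BJ| = |J − B| = 50.60.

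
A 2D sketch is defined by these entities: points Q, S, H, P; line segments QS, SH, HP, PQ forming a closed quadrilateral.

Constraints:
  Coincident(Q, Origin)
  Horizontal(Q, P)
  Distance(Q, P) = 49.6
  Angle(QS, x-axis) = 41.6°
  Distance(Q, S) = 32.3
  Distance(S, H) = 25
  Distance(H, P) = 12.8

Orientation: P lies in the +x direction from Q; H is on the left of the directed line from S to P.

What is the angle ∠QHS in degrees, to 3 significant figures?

35.5°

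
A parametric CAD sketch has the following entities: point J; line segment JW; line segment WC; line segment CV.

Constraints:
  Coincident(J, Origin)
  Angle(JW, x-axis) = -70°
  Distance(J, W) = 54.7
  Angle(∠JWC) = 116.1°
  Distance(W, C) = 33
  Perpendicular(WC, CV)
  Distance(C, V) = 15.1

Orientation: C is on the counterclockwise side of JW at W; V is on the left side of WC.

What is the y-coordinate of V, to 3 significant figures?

-39.9

J is at the origin; JW runs at -70.0° with length 54.7, so W = 54.7·(cos -70.0°, sin -70.0°) = (18.7, -51.4). ∠JWC = 116.1°, so WC runs at -70.0° + (180° − 116.1°) = -6.10° from the x-axis; with |WC| = 33.0, C = W + 33.0·(cos -6.10°, sin -6.10°) = (51.5, -54.9). The perpendicularity gives CV at right angles to WC; with |CV| = 15.1 on the left of WC, V = C + 15.1·(0.106, 0.994) = (53.1, -39.9). So V.y = -39.9.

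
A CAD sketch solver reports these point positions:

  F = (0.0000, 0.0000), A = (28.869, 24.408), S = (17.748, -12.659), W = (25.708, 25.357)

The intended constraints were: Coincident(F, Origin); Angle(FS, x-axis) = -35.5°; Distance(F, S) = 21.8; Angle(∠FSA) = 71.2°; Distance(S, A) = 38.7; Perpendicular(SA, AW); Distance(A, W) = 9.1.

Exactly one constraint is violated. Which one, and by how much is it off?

Distance(A, W) = 9.1 — off by 5.80.

F = (0.00, 0.00) ✓; FS at -35.50° ✓; |FS| = 21.80 ✓; ∠FSA = 71.20° ✓; |SA| = 38.70 ✓; ∠(SA, AW) = 89.99° ✓; |AW| = 3.300 ✗.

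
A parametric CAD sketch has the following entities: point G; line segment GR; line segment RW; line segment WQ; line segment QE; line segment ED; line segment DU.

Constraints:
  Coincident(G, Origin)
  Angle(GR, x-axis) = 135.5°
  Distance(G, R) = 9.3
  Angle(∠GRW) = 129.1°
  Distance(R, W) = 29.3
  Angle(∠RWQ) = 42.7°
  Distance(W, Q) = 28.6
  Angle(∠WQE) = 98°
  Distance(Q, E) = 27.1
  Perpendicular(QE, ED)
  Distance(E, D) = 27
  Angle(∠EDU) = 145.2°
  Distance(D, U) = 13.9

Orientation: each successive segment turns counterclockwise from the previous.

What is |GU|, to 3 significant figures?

38.0

QE is perpendicular to ED, so ED runs at 136°; with |ED| = 27.0, D = (-13.1, 24.6). ∠EDU = 145.2° gives DU at 170° from the x-axis; with |DU| = 13.9, U = (-26.8, 26.9). Then |GU| = |U − G| = 38.0.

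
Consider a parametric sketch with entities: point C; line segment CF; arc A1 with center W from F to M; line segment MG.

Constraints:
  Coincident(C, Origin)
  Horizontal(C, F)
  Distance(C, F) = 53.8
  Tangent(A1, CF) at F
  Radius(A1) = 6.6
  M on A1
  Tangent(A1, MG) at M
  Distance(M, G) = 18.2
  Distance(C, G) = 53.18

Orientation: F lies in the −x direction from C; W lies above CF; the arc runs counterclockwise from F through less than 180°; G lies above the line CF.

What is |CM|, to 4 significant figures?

47.65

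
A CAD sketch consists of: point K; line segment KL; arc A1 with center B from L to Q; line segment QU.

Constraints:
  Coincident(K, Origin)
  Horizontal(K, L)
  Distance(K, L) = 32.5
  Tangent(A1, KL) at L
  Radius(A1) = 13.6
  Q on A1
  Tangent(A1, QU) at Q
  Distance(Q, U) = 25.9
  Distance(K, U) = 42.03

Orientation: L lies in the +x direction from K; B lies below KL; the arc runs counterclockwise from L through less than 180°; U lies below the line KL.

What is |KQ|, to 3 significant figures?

22.7

K is at the origin; K and L share the same y with |KL| = 32.5 and L on the +x side, so L = (32.5, 0.00). The tangent condition forces BL to be normal to KL, so B = L + (0, -13.6) = (32.5, -13.6). Since BQ ⟂ QU (tangency), |BU| = √(13.6² + 25.9²) = 29.3 regardless of where Q sits on A1. So U lies on both circle(K, 42.03) and circle(B, 29.3); the below-KL intersection is U = (17.0, -38.4). Q is the foot of the tangent from U: Q = (18.9, -12.6).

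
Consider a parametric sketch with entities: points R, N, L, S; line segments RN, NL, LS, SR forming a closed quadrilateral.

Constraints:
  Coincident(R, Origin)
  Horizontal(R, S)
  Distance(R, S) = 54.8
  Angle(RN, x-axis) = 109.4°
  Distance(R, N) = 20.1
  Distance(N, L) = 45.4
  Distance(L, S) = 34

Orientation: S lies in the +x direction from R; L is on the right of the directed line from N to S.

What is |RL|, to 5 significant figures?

28.059

R is at the origin; RS is horizontal with |RS| = 54.8 and S in +x, so S = (54.8, 0). RN runs at 109.4° with |RN| = 20.1, so N = (-6.6764, 18.959). L is determined by |NL| = 45.4 and |LS| = 34.0 together: it lies at the intersection of circle(N, 45.4) and circle(S, 34.0). With |NS| = 64.333, the foot of the radical line on NS is 39.202 from N and the perpendicular offset is √(45.4² − 39.202²) = 22.900. Taking the right-of-NS solution: L = (24.036, -14.476).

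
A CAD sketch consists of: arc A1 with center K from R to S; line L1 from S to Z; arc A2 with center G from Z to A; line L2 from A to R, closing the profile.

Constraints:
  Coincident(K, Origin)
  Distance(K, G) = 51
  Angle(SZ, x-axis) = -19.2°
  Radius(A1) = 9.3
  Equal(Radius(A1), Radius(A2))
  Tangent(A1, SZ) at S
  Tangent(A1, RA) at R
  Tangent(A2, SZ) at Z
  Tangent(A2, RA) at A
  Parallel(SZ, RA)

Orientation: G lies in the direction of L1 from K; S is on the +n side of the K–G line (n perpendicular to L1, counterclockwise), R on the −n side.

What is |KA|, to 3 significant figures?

51.8

Tangency of A1 to both parallel lines with radius 9.3 puts S and R at K ± 9.3·n: S = (3.06, 8.78), R = (-3.06, -8.78). Equal radii place Z and A the same way about G: Z = G + 9.3·n = (51.2, -7.99), A = G − 9.3·n = (45.1, -25.6). Then |KA| = |A − K| = 51.8.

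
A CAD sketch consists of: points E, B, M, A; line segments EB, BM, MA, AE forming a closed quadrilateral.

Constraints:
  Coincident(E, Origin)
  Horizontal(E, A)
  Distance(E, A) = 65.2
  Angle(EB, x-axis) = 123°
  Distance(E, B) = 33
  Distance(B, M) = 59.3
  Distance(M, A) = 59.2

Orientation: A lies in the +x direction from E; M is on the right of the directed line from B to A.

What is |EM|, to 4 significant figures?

26.45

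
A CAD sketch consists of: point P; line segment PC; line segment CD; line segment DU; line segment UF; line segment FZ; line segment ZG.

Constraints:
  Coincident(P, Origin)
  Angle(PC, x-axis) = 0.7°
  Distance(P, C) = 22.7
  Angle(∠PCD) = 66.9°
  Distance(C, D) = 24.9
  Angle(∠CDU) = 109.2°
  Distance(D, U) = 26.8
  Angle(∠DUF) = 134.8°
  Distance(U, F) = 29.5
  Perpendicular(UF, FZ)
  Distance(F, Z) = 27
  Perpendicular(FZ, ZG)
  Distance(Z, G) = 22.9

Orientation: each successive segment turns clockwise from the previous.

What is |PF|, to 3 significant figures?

33.1

P is at the origin; PC runs at 0.7° with length 22.7, so C = (22.7, 0.277). ∠PCD = 66.9° gives CD at -112° from the x-axis; with |CD| = 24.9, D = (13.2, -22.7). ∠CDU = 109.2° gives DU at 177° from the x-axis; with |DU| = 26.8, U = (-13.5, -21.2). ∠DUF = 134.8° gives UF at 132° from the x-axis; with |UF| = 29.5, F = (-33.1, 0.812). Then |PF| = |F − P| = 33.1.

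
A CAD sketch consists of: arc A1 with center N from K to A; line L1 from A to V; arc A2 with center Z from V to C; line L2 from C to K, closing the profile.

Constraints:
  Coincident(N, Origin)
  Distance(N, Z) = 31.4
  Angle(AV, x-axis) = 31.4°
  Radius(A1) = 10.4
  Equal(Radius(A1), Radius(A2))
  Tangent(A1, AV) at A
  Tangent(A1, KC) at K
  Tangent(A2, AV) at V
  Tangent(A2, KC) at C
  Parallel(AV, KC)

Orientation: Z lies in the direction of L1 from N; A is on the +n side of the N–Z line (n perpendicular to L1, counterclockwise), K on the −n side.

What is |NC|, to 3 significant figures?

33.1

The slot axis is L1's direction at 31.4°, so u = (cos 31.4°, sin 31.4°) = (0.854, 0.521) and n = (−sin 31.4°, cos 31.4°) = (-0.521, 0.854). N is at the origin and Z lies 31.4 along u from N, so Z = 31.4·u = (26.8, 16.4). Tangency of A1 to both parallel lines with radius 10.4 puts A and K at N ± 10.4·n: A = (-5.42, 8.88), K = (5.42, -8.88). Equal radii place V and C the same way about Z: V = Z + 10.4·n = (21.4, 25.2), C = Z − 10.4·n = (32.2, 7.48). Then |NC| = |C − N| = 33.1.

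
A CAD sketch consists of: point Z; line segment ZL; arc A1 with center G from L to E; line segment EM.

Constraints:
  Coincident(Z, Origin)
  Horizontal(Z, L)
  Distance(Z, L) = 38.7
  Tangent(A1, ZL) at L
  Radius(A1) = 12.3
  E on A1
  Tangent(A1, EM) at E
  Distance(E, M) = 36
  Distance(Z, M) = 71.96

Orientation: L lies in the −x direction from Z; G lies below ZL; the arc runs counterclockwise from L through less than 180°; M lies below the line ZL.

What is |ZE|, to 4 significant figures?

52.12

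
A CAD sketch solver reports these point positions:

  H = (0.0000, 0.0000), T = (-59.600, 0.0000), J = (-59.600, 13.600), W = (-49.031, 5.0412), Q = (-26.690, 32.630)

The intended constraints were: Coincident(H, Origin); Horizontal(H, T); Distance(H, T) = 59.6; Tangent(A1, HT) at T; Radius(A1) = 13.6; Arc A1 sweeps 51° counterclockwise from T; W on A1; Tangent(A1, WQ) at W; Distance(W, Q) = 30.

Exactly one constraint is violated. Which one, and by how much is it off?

Distance(W, Q) = 30 — off by 5.50.

H = (0.00, 0.00) ✓; H.y = 0.00, T.y = 0.00 ✓; |HT| = 59.60 ✓; ∠(JT, TH) = 90.00° ✓; |JT| = 13.60 ✓; bearing(J→W) − bearing(J→T) = 51.00° ✓; |JW| = 13.60 ✓; ∠(JW, WQ) = 90.00° ✓; |WQ| = 35.50 ✗.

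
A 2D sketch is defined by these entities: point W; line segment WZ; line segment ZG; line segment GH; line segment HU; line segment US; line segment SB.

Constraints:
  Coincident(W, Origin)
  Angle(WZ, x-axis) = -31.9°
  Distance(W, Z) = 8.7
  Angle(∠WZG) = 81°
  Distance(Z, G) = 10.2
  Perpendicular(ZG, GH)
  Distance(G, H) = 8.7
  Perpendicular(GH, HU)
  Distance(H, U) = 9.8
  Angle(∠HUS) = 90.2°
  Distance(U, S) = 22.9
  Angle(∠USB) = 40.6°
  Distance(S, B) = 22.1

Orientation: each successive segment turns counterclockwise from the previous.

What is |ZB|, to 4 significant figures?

14.98

W is at the origin; WZ runs at -31.9° with length 8.7, so Z = (7.386, -4.597). ∠WZG = 81.0° gives ZG at 67.10° from the x-axis; with |ZG| = 10.2, G = (11.36, 4.799). ZG ⟂ GH, so GH runs at 157.1°; with |GH| = 8.7, H = (3.341, 8.184). GH is perpendicular to HU, so HU runs at -112.9°; with |HU| = 9.8, U = (-0.4726, -0.8436). ∠HUS = 90.2° gives US at -23.10° from the x-axis; with |US| = 22.9, S = (20.59, -9.828). ∠USB = 40.6° gives SB at 116.3° from the x-axis; with |SB| = 22.1, B = (10.80, 9.984). Then |ZB| = |B − Z| = 14.98.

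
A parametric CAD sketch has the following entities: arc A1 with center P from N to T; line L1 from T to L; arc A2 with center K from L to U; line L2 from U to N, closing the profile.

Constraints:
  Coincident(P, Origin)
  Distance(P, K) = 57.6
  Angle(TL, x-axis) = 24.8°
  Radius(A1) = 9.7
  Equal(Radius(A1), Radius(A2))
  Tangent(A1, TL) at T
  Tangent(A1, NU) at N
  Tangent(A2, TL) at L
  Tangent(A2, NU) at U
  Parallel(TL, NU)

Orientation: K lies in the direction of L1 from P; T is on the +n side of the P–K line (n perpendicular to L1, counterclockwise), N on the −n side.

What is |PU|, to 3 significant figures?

58.4

The slot axis is L1's direction at 24.8°, so u = (cos 24.8°, sin 24.8°) = (0.908, 0.419) and n = (−sin 24.8°, cos 24.8°) = (-0.419, 0.908). P is at the origin and K lies 57.6 along u from P, so K = 57.6·u = (52.3, 24.2). Tangency of A1 to both parallel lines with radius 9.7 puts T and N at P ± 9.7·n: T = (-4.07, 8.81), N = (4.07, -8.81). Equal radii place L and U the same way about K: L = K + 9.7·n = (48.2, 33.0), U = K − 9.7·n = (56.4, 15.4). Then |PU| = |U − P| = 58.4.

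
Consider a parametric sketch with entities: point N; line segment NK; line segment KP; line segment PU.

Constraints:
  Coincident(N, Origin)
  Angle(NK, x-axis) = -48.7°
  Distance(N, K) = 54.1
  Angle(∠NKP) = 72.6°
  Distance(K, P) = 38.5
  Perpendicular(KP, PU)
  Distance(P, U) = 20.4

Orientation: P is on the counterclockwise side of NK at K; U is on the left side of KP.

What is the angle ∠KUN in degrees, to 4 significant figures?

82.36°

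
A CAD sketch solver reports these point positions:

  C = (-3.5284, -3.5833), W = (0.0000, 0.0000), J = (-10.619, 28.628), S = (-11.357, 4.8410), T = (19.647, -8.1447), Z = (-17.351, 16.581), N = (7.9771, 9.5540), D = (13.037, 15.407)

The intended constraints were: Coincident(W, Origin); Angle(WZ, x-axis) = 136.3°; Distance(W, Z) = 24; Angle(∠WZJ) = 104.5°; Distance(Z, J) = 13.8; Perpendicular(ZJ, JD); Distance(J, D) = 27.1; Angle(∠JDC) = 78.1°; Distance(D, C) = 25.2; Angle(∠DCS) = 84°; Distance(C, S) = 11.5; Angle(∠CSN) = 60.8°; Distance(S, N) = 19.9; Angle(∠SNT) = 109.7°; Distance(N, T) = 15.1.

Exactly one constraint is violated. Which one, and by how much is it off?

Distance(N, T) = 15.1 — off by 6.10.

W = (0.00, 0.00) ✓; WZ at 136.3° ✓; |WZ| = 24.00 ✓; ∠WZJ = 104.5° ✓; |ZJ| = 13.80 ✓; ∠(ZJ, JD) = 90.00° ✓; |JD| = 27.10 ✓; ∠JDC = 78.10° ✓; |DC| = 25.20 ✓; ∠DCS = 84.00° ✓; |CS| = 11.50 ✓; ∠CSN = 60.80° ✓; |SN| = 19.90 ✓; ∠SNT = 109.7° ✓; |NT| = 21.20 ✗.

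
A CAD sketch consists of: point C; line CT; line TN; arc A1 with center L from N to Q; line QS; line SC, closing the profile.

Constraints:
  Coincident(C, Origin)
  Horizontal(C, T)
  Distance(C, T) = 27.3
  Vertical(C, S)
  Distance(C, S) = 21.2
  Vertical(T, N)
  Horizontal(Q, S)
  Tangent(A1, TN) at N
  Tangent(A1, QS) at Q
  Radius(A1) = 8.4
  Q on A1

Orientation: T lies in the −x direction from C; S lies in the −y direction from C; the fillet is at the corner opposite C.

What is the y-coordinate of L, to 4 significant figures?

-12.80

C is at the origin; CT is horizontal with |CT| = 27.3 and T on the −x side, so T = (-27.30, 0.000). CS is vertical with |CS| = 21.2 and S on the −y side, so S = (0.000, -21.20). The virtual corner opposite C is at (-27.30, -21.20). Tangency of A1 to TN means the radius LN is perpendicular to TN and the tangent condition forces LQ to be normal to QS, with radius 8.4, so the center L sits 8.4 in from both sides at L = (-18.90, -12.80). So L.y = -12.80.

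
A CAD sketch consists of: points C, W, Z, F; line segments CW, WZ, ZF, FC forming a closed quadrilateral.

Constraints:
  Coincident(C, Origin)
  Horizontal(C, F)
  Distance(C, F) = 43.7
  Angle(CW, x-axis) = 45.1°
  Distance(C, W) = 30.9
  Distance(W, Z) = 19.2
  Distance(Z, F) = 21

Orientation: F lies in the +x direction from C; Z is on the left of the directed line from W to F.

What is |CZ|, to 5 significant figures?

45.969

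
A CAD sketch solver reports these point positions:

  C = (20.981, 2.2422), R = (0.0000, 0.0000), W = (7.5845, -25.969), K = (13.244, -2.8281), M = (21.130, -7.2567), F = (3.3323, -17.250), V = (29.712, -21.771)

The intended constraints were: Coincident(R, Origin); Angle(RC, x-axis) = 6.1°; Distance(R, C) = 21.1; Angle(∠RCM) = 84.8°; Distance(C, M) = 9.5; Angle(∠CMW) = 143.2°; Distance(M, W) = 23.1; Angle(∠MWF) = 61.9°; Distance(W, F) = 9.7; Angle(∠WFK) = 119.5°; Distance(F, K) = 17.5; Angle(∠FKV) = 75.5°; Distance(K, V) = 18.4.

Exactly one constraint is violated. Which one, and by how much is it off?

Distance(K, V) = 18.4 — off by 6.70.

R = (0.00, 0.00) ✓; RC at 6.100° ✓; |RC| = 21.10 ✓; ∠RCM = 84.80° ✓; |CM| = 9.500 ✓; ∠CMW = 143.2° ✓; |MW| = 23.10 ✓; ∠MWF = 61.90° ✓; |WF| = 9.701 ✓; ∠WFK = 119.5° ✓; |FK| = 17.50 ✓; ∠FKV = 75.50° ✓; |KV| = 25.10 ✗.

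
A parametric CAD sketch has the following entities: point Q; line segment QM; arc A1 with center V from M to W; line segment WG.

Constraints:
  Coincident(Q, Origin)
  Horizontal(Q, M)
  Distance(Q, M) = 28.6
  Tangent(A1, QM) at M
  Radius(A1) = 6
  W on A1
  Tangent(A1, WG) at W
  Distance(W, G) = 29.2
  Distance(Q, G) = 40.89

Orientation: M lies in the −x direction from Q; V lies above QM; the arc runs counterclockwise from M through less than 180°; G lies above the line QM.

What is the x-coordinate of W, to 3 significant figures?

-22.6

Checks: |VW| = 6.000 ✓; ∠(VW, WG) = 90.00° ✓; |WG| = 29.20 ✓; |QG| = 40.89 ✓.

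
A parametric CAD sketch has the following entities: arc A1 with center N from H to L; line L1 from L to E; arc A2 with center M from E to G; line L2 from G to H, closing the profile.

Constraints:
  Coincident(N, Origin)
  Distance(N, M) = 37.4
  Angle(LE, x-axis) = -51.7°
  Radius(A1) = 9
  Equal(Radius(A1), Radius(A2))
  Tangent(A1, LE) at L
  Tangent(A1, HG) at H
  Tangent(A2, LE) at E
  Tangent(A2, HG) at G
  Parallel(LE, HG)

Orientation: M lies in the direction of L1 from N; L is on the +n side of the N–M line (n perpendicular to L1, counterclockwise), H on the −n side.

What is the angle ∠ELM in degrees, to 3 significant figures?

13.5°

The slot axis is L1's direction at -51.7°, so u = (cos -51.7°, sin -51.7°) = (0.620, -0.785) and n = (−sin -51.7°, cos -51.7°) = (0.785, 0.620). N is at the origin and M lies 37.4 along u from N, so M = 37.4·u = (23.2, -29.4). Tangency of A1 to both parallel lines with radius 9.0 puts L and H at N ± 9.0·n: L = (7.06, 5.58), H = (-7.06, -5.58). Equal radii place E and G the same way about M: E = M + 9.0·n = (30.2, -23.8), G = M − 9.0·n = (16.1, -34.9). Then cos ∠ELM = LE·LM / (|LE||LM|), giving 13.5°.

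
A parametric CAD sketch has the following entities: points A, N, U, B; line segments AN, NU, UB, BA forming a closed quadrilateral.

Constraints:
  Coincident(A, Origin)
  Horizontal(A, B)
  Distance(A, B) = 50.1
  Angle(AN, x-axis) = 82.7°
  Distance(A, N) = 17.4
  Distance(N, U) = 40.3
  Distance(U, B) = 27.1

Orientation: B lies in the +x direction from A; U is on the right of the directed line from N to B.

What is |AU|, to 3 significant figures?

30.7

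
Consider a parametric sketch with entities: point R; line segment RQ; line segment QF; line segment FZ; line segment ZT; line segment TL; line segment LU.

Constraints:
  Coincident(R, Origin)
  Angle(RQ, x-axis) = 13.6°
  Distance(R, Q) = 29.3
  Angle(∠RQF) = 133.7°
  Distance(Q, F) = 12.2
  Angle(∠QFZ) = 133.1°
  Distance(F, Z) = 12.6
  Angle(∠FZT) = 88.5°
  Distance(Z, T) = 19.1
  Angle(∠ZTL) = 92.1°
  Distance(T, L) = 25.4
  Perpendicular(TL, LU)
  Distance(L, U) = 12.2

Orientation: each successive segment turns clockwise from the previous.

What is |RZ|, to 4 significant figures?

42.77

∠RQF = 133.7° gives QF at -32.70° from the x-axis; with |QF| = 12.2, F = (38.74, 0.2987). ∠QFZ = 133.1° gives FZ at -79.60° from the x-axis; with |FZ| = 12.6, Z = (41.02, -12.09). Then |RZ| = |Z − R| = 42.77.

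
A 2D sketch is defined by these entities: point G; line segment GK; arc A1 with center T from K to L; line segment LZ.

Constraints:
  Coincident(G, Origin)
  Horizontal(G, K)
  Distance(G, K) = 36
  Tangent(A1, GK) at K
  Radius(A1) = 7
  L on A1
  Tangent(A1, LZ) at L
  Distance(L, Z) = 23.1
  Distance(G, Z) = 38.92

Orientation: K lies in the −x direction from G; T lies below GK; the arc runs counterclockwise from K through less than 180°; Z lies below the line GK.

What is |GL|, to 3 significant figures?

42.9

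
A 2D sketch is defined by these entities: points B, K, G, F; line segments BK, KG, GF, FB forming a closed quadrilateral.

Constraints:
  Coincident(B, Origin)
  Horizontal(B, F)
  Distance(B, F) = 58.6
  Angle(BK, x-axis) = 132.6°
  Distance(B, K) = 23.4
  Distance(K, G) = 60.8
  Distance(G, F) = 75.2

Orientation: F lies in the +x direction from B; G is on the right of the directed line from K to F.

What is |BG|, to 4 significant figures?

42.47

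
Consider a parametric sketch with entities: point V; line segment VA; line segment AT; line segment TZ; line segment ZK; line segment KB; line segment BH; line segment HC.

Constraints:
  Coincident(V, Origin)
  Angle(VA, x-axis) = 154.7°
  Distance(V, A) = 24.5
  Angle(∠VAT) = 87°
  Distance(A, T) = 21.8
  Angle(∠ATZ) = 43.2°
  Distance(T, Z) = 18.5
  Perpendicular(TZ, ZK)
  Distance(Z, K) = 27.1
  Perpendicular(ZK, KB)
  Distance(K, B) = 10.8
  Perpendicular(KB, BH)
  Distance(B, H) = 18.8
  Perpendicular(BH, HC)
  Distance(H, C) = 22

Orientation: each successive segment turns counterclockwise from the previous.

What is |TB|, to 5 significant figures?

28.173

The perpendicularity gives ZK at right angles to TZ, so ZK runs at 114.50°; with |ZK| = 27.1, K = (-24.826, 22.632). ZK is perpendicular to KB, so KB runs at -155.50°; with |KB| = 10.8, B = (-34.654, 18.154). Then |TB| = |B − T| = 28.173.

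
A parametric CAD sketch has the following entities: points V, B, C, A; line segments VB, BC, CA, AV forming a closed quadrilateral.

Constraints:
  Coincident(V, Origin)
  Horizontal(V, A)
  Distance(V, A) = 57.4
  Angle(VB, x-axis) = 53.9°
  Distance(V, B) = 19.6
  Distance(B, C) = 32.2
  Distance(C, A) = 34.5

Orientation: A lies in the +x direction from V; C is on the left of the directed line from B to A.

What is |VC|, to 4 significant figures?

50.38

V is at the origin; VA is horizontal with |VA| = 57.4 and A in +x, so A = (57.4, 0). VB runs at 53.9° with |VB| = 19.6, so B = (11.55, 15.84). C is determined by |BC| = 32.2 and |CA| = 34.5 together: it lies at the intersection of circle(B, 32.2) and circle(A, 34.5). With |BA| = 48.51, the foot of the radical line on BA is 22.67 from B and the perpendicular offset is √(32.2² − 22.67²) = 22.86. Taking the left-of-BA solution: C = (40.44, 30.05).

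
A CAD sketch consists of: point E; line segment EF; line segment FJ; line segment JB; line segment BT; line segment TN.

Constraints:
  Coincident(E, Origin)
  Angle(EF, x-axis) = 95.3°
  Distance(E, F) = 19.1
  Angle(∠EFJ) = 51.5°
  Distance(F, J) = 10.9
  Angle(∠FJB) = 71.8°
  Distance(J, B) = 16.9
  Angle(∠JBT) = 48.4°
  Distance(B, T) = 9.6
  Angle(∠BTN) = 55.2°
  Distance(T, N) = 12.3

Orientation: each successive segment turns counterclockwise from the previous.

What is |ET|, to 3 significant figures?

13.2

∠FJB = 71.8° gives JB at -28.0° from the x-axis; with |JB| = 16.9, B = (5.29, 3.54). ∠JBT = 48.4° gives BT at 104° from the x-axis; with |BT| = 9.6, T = (3.03, 12.9). Then |ET| = |T − E| = 13.2.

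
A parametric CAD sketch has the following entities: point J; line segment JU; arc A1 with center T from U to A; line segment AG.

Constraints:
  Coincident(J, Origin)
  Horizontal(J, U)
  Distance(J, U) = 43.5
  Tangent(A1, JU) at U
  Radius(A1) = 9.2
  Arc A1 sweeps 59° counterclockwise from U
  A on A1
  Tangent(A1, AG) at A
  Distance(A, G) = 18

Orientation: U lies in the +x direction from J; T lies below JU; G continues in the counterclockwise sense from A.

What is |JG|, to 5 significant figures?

33.009

On A1, U sits at bearing 90° from T; a 59° counterclockwise sweep puts A at bearing 149°, so A = T + 9.2·(cos 149°, sin 149°) = (35.614, -4.4616). Since A1 is tangent to AG there, TA ⟂ AG, so AG runs along (−sin 149°, cos 149°); with |AG| = 18.0, G = (26.343, -19.891). Then |JG| = |G − J| = 33.009.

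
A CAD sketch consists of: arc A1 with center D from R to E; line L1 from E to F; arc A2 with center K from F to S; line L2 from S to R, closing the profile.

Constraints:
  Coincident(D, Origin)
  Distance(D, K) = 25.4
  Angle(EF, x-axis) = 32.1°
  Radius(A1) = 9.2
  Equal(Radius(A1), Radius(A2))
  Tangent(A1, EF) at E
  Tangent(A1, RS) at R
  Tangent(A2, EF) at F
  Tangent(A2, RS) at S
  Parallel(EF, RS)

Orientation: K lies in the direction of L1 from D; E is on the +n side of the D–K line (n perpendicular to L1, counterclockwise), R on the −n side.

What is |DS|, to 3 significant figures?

27.0

The slot axis is L1's direction at 32.1°, so u = (cos 32.1°, sin 32.1°) = (0.847, 0.531) and n = (−sin 32.1°, cos 32.1°) = (-0.531, 0.847). D is at the origin and K lies 25.4 along u from D, so K = 25.4·u = (21.5, 13.5). Tangency of A1 to both parallel lines with radius 9.2 puts E and R at D ± 9.2·n: E = (-4.89, 7.79), R = (4.89, -7.79). Equal radii place F and S the same way about K: F = K + 9.2·n = (16.6, 21.3), S = K − 9.2·n = (26.4, 5.70). Then |DS| = |S − D| = 27.0.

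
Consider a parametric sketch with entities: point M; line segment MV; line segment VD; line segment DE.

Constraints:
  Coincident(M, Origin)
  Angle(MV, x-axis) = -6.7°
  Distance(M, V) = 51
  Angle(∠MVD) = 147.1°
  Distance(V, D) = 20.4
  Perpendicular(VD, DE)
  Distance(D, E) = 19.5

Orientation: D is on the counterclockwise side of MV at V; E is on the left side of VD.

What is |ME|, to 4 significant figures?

63.75

M is at the origin; MV runs at -6.7° with length 51.0, so V = 51.0·(cos -6.7°, sin -6.7°) = (50.65, -5.950). ∠MVD = 147.1°, so VD runs at -6.7° + (180° − 147.1°) = 26.20° from the x-axis; with |VD| = 20.4, D = V + 20.4·(cos 26.20°, sin 26.20°) = (68.96, 3.057). VD is perpendicular to DE; with |DE| = 19.5 on the left of VD, E = D + 19.5·(-0.4415, 0.8973) = (60.35, 20.55). Then |ME| = |E − M| = 63.75.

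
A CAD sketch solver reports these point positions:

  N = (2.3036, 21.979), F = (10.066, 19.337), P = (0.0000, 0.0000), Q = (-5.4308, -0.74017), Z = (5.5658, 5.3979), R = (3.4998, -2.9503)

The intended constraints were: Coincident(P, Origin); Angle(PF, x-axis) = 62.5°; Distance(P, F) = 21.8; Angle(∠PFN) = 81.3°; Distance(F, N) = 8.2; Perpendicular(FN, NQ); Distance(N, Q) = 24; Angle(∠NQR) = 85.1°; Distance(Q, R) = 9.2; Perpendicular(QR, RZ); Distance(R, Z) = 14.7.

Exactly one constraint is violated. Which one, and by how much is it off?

Distance(R, Z) = 14.7 — off by 6.10.

P = (0.00, 0.00) ✓; PF at 62.50° ✓; |PF| = 21.80 ✓; ∠PFN = 81.30° ✓; |FN| = 8.200 ✓; ∠(FN, NQ) = 90.00° ✓; |NQ| = 24.00 ✓; ∠NQR = 85.10° ✓; |QR| = 9.200 ✓; ∠(QR, RZ) = 90.00° ✓; |RZ| = 8.600 ✗.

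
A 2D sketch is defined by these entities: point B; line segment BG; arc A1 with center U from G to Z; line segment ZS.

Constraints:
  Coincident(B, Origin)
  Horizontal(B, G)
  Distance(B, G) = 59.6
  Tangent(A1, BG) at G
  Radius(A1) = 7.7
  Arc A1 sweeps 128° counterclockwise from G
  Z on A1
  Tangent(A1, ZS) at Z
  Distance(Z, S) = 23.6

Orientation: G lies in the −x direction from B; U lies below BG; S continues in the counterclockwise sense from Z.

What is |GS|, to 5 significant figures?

32.170

B is at the origin; BG is horizontal with |BG| = 59.6 and G on the −x side, so G = (-59.600, 0.0000). Tangency of A1 to BG means the radius UG is perpendicular to BG, so U = G + (0, -7.7) = (-59.600, -7.7000). On A1, G sits at bearing 90° from U; a 128° counterclockwise sweep puts Z at bearing 218°, so Z = U + 7.7·(cos 218°, sin 218°) = (-65.668, -12.441). A1 meets ZS tangentially, so UZ is at right angles to ZS, so ZS runs along (−sin 218°, cos 218°); with |ZS| = 23.6, S = (-51.138, -31.038). Then |GS| = |S − G| = 32.170.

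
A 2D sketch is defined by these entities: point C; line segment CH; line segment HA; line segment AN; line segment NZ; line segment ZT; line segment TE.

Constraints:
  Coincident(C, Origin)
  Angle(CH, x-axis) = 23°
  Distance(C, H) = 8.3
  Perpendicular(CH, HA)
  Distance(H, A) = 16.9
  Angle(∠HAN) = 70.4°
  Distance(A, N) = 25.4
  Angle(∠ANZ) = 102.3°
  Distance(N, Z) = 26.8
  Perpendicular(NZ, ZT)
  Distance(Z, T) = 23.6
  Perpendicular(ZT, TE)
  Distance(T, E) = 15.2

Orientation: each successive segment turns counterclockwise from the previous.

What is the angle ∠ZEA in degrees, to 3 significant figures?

127°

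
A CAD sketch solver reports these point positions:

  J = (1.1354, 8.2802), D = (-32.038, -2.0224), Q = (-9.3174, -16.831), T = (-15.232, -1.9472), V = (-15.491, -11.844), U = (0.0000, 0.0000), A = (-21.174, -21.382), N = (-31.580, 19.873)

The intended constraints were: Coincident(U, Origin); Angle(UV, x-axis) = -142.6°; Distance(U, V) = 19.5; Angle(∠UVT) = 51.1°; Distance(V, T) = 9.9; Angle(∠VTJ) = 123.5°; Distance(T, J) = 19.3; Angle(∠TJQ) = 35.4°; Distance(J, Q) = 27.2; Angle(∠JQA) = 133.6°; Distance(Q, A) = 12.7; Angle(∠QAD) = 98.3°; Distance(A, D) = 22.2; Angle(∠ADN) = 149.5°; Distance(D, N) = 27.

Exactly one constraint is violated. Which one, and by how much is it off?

Distance(D, N) = 27 — off by 5.10.

U = (0.00, 0.00) ✓; UV at -142.6° ✓; |UV| = 19.50 ✓; ∠UVT = 51.10° ✓; |VT| = 9.900 ✓; ∠VTJ = 123.5° ✓; |TJ| = 19.30 ✓; ∠TJQ = 35.40° ✓; |JQ| = 27.20 ✓; ∠JQA = 133.6° ✓; |QA| = 12.70 ✓; ∠QAD = 98.30° ✓; |AD| = 22.20 ✓; ∠ADN = 149.5° ✓; |DN| = 21.90 ✗.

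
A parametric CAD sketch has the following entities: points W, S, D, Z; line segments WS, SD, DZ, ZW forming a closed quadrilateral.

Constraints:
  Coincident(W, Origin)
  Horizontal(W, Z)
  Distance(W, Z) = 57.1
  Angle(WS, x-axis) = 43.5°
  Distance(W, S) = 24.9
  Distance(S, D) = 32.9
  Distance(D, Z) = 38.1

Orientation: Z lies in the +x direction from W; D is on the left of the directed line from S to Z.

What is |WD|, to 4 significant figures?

57.65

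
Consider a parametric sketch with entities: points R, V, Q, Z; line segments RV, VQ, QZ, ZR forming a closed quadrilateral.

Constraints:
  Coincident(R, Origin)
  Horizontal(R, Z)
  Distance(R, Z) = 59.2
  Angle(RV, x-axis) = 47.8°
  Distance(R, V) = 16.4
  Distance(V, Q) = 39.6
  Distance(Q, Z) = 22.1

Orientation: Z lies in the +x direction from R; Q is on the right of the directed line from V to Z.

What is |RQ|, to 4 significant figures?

43.50

R is at the origin; R and Z share the same y with |RZ| = 59.2 and Z in +x, so Z = (59.2, 0). RV runs at 47.8° with |RV| = 16.4, so V = (11.02, 12.15). Q is determined by |VQ| = 39.6 and |QZ| = 22.1 together: it lies at the intersection of circle(V, 39.6) and circle(Z, 22.1). With |VZ| = 49.69, the foot of the radical line on VZ is 35.71 from V and the perpendicular offset is √(39.6² − 35.71²) = 17.12. Taking the right-of-VZ solution: Q = (41.46, -13.18).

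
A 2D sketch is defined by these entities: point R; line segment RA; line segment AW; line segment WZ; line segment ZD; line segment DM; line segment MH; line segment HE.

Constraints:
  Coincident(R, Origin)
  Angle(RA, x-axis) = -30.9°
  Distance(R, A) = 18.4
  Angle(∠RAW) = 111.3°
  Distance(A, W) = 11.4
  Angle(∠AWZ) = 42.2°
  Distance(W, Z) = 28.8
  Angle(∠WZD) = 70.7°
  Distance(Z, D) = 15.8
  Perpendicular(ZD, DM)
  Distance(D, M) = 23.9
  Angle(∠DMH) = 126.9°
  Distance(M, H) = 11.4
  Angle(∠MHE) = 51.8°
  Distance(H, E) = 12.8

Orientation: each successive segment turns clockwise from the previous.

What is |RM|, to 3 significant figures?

25.1

R is at the origin; RA runs at -30.9° with length 18.4, so A = (15.8, -9.45). ∠RAW = 111.3° gives AW at -99.6° from the x-axis; with |AW| = 11.4, W = (13.9, -20.7). ∠AWZ = 42.2° gives WZ at 123° from the x-axis; with |WZ| = 28.8, Z = (-1.63, 3.57). ∠WZD = 70.7° gives ZD at 13.3° from the x-axis; with |ZD| = 15.8, D = (13.7, 7.21). The perpendicularity gives DM at right angles to ZD, so DM runs at -76.7°; with |DM| = 23.9, M = (19.2, -16.1). Then |RM| = |M − R| = 25.1.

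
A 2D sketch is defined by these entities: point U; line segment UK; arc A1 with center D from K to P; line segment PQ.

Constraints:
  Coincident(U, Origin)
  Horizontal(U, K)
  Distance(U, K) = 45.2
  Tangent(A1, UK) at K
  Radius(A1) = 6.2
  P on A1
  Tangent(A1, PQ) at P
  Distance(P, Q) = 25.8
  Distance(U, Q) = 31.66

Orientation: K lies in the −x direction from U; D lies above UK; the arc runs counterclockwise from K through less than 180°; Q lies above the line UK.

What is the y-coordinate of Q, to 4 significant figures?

21.33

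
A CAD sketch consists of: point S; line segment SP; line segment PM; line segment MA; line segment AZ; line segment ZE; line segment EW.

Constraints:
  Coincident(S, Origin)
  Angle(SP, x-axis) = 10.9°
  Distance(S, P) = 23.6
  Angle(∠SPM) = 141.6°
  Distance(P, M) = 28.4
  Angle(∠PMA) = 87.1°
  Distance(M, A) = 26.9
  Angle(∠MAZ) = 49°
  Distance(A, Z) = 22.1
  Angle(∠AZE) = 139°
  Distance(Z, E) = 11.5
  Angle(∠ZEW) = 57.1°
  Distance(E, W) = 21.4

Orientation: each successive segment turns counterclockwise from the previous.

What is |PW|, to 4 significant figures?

30.72

S is at the origin; SP runs at 10.9° with length 23.6, so P = (23.17, 4.463). ∠SPM = 141.6° gives PM at 49.30° from the x-axis; with |PM| = 28.4, M = (41.69, 25.99). ∠PMA = 87.1° gives MA at 142.2° from the x-axis; with |MA| = 26.9, A = (20.44, 42.48). ∠MAZ = 49.0° gives AZ at -86.80° from the x-axis; with |AZ| = 22.1, Z = (21.67, 20.42). ∠AZE = 139.0° gives ZE at -45.80° from the x-axis; with |ZE| = 11.5, E = (29.69, 12.17). ∠ZEW = 57.1° gives EW at 77.10° from the x-axis; with |EW| = 21.4, W = (34.47, 33.03). Then |PW| = |W − P| = 30.72.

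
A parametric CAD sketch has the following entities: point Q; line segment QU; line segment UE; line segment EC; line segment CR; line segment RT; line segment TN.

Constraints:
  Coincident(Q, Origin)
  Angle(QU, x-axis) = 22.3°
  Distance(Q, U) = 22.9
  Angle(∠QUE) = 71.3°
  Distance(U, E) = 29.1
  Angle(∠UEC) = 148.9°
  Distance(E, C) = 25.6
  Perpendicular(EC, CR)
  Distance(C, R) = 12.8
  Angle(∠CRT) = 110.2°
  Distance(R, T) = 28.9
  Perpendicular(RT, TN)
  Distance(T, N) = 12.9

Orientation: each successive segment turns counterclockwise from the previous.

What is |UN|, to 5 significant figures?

19.436

∠CRT = 110.2° gives RT at -38.100° from the x-axis; with |RT| = 28.9, T = (-3.4566, 8.5072). The perpendicularity gives TN at right angles to RT, so TN runs at 51.900°; with |TN| = 12.9, N = (4.5032, 18.659). Then |UN| = |N − U| = 19.436.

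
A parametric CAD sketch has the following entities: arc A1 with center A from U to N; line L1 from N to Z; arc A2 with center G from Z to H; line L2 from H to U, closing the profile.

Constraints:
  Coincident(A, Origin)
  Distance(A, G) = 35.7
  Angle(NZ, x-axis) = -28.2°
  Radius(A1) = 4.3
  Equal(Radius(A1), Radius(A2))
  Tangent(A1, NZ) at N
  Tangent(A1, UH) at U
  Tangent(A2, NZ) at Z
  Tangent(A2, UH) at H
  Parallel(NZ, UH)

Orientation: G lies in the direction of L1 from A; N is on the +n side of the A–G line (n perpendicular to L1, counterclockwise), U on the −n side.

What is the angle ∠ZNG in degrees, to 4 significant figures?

6.868°

The slot axis is L1's direction at -28.2°, so u = (cos -28.2°, sin -28.2°) = (0.8813, -0.4726) and n = (−sin -28.2°, cos -28.2°) = (0.4726, 0.8813). A is at the origin and G lies 35.7 along u from A, so G = 35.7·u = (31.46, -16.87). Tangency of A1 to both parallel lines with radius 4.3 puts N and U at A ± 4.3·n: N = (2.032, 3.790), U = (-2.032, -3.790). Equal radii place Z and H the same way about G: Z = G + 4.3·n = (33.49, -13.08), H = G − 4.3·n = (29.43, -20.66). Then cos ∠ZNG = NZ·NG / (|NZ||NG|), giving 6.868°.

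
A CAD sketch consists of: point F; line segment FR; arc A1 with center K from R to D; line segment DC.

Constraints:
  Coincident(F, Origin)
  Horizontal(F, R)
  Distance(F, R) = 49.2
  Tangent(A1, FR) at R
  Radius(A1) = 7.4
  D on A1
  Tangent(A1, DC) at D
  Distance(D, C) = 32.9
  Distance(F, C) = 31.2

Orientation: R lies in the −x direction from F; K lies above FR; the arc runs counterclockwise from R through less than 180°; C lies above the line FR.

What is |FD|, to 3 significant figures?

44.3

F is at the origin; F and R share the same y with |FR| = 49.2 and R on the −x side, so R = (-49.2, 0.00). The tangent condition forces KR to be normal to FR, so K = R + (0, 7.4) = (-49.2, 7.40). Since KD ⟂ DC (tangency), |KC| = √(7.4² + 32.9²) = 33.7 regardless of where D sits on A1. So C lies on both circle(F, 31.2) and circle(K, 33.7); the above-FR intersection is C = (-19.9, 24.1). D is the foot of the tangent from C: D = (-44.2, 1.92).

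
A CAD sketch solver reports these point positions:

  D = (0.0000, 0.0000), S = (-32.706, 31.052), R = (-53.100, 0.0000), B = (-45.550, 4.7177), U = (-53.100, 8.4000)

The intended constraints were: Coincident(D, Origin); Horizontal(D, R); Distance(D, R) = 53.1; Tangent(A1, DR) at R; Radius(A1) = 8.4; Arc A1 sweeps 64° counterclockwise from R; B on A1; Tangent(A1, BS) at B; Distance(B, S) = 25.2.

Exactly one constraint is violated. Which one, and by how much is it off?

Distance(B, S) = 25.2 — off by 4.10.

D = (0.00, 0.00) ✓; D.y = 0.00, R.y = 0.00 ✓; |DR| = 53.10 ✓; ∠(UR, RD) = 90.00° ✓; |UR| = 8.400 ✓; bearing(U→B) − bearing(U→R) = 64.00° ✓; |UB| = 8.400 ✓; ∠(UB, BS) = 90.00° ✓; |BS| = 29.30 ✗.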